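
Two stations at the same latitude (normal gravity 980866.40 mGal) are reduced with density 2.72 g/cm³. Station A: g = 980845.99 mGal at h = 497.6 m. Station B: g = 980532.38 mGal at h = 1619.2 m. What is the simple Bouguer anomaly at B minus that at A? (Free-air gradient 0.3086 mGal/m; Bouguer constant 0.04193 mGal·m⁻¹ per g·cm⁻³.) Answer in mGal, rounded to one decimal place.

Δg_SB(A) = 980845.99 − 980866.40 + 0.3086×497.6 − 0.04193×2.72×497.6 = 76.40 mGal
Δg_SB(B) = 980532.38 − 980866.40 + 0.3086×1619.2 − 0.04193×2.72×1619.2 = -19.00 mGal
Difference = -19.00 − (76.40) = -95.40 mGal

-95.4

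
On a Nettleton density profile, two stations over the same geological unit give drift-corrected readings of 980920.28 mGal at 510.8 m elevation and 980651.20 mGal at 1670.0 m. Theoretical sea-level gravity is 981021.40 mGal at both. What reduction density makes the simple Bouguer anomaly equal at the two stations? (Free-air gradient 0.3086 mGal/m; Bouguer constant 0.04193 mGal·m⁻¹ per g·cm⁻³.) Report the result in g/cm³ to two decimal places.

1.82

Δg_obs = 980651.20 − 980920.28 = -269.08 mGal over Δh = 1670.0 − 510.8 = 1159.2 m
Equal Bouguer anomalies ⇒ Δg_obs + (0.3086 − 0.04193ρ)·Δh = 0
0.3086 − 0.04193ρ = −Δg_obs/Δh = 0.23213
ρ = (0.3086 − 0.23213) / 0.04193 = 1.82 g/cm³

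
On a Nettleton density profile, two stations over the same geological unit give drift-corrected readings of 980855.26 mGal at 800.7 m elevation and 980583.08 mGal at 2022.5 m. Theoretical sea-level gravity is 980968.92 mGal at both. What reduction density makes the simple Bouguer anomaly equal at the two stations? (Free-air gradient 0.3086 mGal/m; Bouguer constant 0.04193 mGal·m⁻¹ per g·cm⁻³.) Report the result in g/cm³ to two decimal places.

2.05

Δg_obs = 980583.08 − 980855.26 = -272.18 mGal over Δh = 2022.5 − 800.7 = 1221.8 m
Equal Bouguer anomalies ⇒ Δg_obs + (0.3086 − 0.04193ρ)·Δh = 0
0.3086 − 0.04193ρ = −Δg_obs/Δh = 0.22277
ρ = (0.3086 − 0.22277) / 0.04193 = 2.05 g/cm³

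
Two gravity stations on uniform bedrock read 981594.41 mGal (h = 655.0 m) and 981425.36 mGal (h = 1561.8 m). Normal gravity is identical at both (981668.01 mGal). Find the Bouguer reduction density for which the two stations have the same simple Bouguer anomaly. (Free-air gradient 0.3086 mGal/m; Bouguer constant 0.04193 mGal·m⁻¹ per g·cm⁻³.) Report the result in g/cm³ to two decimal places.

Δg_obs = 981425.36 − 981594.41 = -169.05 mGal over Δh = 1561.8 − 655.0 = 906.8 m
Equal Bouguer anomalies ⇒ Δg_obs + (0.3086 − 0.04193ρ)·Δh = 0
0.3086 − 0.04193ρ = −Δg_obs/Δh = 0.18642
ρ = (0.3086 − 0.18642) / 0.04193 = 2.91 g/cm³

2.91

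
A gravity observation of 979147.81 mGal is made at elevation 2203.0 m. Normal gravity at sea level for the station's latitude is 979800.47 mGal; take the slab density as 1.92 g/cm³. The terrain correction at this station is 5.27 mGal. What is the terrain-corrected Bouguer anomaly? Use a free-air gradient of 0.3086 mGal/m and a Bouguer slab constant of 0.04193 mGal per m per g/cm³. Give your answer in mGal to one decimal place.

-144.9

Free-air correction = 0.3086 × 2203.0 = 679.85 mGal
Free-air anomaly = 979147.81 − 979800.47 + (679.85) = 27.19 mGal
Bouguer slab correction = 0.04193 × 1.92 × 2203.0 = 177.35 mGal
Simple Bouguer anomaly = 27.19 − (177.35) = -150.16 mGal
Complete Bouguer anomaly = -150.16 + 5.27 = -144.89 mGal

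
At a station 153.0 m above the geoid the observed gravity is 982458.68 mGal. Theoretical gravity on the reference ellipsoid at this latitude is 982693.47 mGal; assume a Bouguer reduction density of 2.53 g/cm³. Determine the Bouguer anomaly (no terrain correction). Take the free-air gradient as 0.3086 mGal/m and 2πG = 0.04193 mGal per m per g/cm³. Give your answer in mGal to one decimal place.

-203.8

Free-air correction = 0.3086 × 153.0 = 47.22 mGal
Free-air anomaly = 982458.68 − 982693.47 + (47.22) = -187.57 mGal
Bouguer slab correction = 0.04193 × 2.53 × 153.0 = 16.23 mGal
Simple Bouguer anomaly = -187.57 − (16.23) = -203.80 mGal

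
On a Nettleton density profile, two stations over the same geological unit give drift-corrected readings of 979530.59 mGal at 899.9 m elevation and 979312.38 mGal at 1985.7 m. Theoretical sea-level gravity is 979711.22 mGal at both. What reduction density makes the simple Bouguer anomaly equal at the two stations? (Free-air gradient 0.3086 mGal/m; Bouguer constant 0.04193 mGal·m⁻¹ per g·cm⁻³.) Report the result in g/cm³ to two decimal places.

2.57

Δg_obs = 979312.38 − 979530.59 = -218.21 mGal over Δh = 1985.7 − 899.9 = 1085.8 m
Equal Bouguer anomalies ⇒ Δg_obs + (0.3086 − 0.04193ρ)·Δh = 0
0.3086 − 0.04193ρ = −Δg_obs/Δh = 0.20097
ρ = (0.3086 − 0.20097) / 0.04193 = 2.57 g/cm³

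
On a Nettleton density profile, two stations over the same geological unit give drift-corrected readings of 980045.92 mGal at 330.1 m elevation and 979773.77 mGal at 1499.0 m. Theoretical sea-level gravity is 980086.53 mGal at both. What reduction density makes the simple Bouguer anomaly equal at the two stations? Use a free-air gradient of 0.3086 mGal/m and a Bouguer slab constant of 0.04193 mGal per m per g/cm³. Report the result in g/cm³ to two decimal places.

1.81

Δg_obs = 979773.77 − 980045.92 = -272.15 mGal over Δh = 1499.0 − 330.1 = 1168.9 m
Equal Bouguer anomalies ⇒ Δg_obs + (0.3086 − 0.04193ρ)·Δh = 0
0.3086 − 0.04193ρ = −Δg_obs/Δh = 0.23283
ρ = (0.3086 − 0.23283) / 0.04193 = 1.81 g/cm³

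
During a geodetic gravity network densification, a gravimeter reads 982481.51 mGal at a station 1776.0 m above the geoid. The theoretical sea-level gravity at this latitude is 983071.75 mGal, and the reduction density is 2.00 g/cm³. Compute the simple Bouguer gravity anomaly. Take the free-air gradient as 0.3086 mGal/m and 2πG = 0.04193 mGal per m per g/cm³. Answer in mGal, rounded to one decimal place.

Free-air correction = 0.3086 × 1776.0 = 548.07 mGal
Free-air anomaly = 982481.51 − 983071.75 + (548.07) = -42.17 mGal
Bouguer slab correction = 0.04193 × 2.00 × 1776.0 = 148.94 mGal
Simple Bouguer anomaly = -42.17 − (148.94) = -191.11 mGal

-191.1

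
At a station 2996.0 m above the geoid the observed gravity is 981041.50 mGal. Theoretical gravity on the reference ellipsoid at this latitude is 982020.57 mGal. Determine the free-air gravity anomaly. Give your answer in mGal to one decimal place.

-54.5

Free-air correction = 0.3086 × 2996.0 = 924.57 mGal
Free-air anomaly = 981041.50 − 982020.57 + (924.57) = -54.50 mGal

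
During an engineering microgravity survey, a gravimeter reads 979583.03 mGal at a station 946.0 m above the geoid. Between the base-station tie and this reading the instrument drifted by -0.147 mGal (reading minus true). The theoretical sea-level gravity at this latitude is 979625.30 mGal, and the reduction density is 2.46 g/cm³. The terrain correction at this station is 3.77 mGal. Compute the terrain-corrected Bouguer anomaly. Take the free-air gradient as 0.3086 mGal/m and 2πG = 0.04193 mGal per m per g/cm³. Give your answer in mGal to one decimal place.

156.0

Drift-corrected reading = 979583.03 − (-0.147) = 979583.177 mGal
Free-air correction = 0.3086 × 946.0 = 291.94 mGal
Free-air anomaly = 979583.177 − 979625.30 + (291.94) = 249.817 mGal
Bouguer slab correction = 0.04193 × 2.46 × 946.0 = 97.58 mGal
Simple Bouguer anomaly = 249.817 − (97.58) = 152.237 mGal
Complete Bouguer anomaly = 152.237 + 3.77 = 156.007 mGal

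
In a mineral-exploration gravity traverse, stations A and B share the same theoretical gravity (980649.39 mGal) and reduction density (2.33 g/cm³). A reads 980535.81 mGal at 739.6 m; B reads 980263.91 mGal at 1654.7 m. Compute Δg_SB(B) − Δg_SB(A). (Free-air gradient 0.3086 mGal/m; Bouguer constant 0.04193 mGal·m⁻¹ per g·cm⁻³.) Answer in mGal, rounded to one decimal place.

Δg_SB(A) = 980535.81 − 980649.39 + 0.3086×739.6 − 0.04193×2.33×739.6 = 42.40 mGal
Δg_SB(B) = 980263.91 − 980649.39 + 0.3086×1654.7 − 0.04193×2.33×1654.7 = -36.50 mGal
Difference = -36.50 − (42.40) = -78.90 mGal

-78.9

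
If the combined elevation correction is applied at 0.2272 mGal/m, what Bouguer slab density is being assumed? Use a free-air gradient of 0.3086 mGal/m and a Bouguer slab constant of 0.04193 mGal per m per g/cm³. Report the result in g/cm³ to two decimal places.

0.2272 = 0.3086 − 0.04193 × ρ
ρ = (0.3086 − 0.2272) / 0.04193 = 1.94 g/cm³

1.94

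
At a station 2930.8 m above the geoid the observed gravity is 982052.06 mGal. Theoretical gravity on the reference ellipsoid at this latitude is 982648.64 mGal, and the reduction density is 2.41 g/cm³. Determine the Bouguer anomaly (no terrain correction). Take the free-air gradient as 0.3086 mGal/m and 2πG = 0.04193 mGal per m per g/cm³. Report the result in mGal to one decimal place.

Free-air correction = 0.3086 × 2930.8 = 904.44 mGal
Free-air anomaly = 982052.06 − 982648.64 + (904.44) = 307.86 mGal
Bouguer slab correction = 0.04193 × 2.41 × 2930.8 = 296.16 mGal
Simple Bouguer anomaly = 307.86 − (296.16) = 11.70 mGal

11.7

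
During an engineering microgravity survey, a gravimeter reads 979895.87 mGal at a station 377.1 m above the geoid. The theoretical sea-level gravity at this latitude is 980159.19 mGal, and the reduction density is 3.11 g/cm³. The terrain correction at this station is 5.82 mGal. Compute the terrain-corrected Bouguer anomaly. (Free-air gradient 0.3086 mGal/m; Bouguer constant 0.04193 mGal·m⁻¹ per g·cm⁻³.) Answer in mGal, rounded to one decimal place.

Free-air correction = 0.3086 × 377.1 = 116.37 mGal
Free-air anomaly = 979895.87 − 980159.19 + (116.37) = -146.95 mGal
Bouguer slab correction = 0.04193 × 3.11 × 377.1 = 49.17 mGal
Simple Bouguer anomaly = -146.95 − (49.17) = -196.12 mGal
Complete Bouguer anomaly = -196.12 + 5.82 = -190.30 mGal

-190.3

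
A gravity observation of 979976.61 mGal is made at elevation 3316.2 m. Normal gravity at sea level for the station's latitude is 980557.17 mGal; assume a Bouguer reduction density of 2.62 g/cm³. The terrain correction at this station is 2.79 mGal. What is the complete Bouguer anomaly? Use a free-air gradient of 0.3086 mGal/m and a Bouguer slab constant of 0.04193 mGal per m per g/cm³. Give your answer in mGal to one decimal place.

81.3

Free-air correction = 0.3086 × 3316.2 = 1023.38 mGal
Free-air anomaly = 979976.61 − 980557.17 + (1023.38) = 442.82 mGal
Bouguer slab correction = 0.04193 × 2.62 × 3316.2 = 364.31 mGal
Simple Bouguer anomaly = 442.82 − (364.31) = 78.51 mGal
Complete Bouguer anomaly = 78.51 + 2.79 = 81.30 mGal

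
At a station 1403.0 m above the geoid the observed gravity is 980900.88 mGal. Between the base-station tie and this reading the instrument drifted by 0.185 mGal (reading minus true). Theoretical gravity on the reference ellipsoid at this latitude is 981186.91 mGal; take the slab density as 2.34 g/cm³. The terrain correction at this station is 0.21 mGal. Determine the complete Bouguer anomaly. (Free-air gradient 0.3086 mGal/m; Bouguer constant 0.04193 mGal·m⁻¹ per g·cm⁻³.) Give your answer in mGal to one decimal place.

Drift-corrected reading = 980900.88 − (0.185) = 980900.695 mGal
Free-air correction = 0.3086 × 1403.0 = 432.97 mGal
Free-air anomaly = 980900.695 − 981186.91 + (432.97) = 146.755 mGal
Bouguer slab correction = 0.04193 × 2.34 × 1403.0 = 137.66 mGal
Simple Bouguer anomaly = 146.755 − (137.66) = 9.095 mGal
Complete Bouguer anomaly = 9.095 + 0.21 = 9.305 mGal

9.3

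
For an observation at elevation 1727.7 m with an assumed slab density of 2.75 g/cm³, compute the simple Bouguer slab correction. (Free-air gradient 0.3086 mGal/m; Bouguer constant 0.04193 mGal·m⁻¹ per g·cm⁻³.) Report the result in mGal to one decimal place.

Bouguer slab correction = 0.04193 × 2.75 × 1727.7 = 199.2 mGal

199.2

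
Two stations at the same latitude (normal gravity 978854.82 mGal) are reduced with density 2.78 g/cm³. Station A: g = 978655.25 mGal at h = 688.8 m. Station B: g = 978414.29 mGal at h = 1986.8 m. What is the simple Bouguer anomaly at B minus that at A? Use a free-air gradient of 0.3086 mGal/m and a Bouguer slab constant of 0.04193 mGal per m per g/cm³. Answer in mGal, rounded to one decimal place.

8.3

Δg_SB(A) = 978655.25 − 978854.82 + 0.3086×688.8 − 0.04193×2.78×688.8 = -67.30 mGal
Δg_SB(B) = 978414.29 − 978854.82 + 0.3086×1986.8 − 0.04193×2.78×1986.8 = -59.00 mGal
Difference = -59.00 − (-67.30) = 8.30 mGal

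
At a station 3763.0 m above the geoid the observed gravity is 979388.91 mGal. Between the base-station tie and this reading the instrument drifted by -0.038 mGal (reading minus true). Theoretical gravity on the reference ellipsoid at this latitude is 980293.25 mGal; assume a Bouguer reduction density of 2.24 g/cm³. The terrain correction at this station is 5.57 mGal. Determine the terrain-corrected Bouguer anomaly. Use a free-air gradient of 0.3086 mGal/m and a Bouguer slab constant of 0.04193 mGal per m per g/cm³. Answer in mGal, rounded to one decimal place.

Drift-corrected reading = 979388.91 − (-0.038) = 979388.948 mGal
Free-air correction = 0.3086 × 3763.0 = 1161.26 mGal
Free-air anomaly = 979388.948 − 980293.25 + (1161.26) = 256.958 mGal
Bouguer slab correction = 0.04193 × 2.24 × 3763.0 = 353.43 mGal
Simple Bouguer anomaly = 256.958 − (353.43) = -96.472 mGal
Complete Bouguer anomaly = -96.472 + 5.57 = -90.902 mGal

-90.9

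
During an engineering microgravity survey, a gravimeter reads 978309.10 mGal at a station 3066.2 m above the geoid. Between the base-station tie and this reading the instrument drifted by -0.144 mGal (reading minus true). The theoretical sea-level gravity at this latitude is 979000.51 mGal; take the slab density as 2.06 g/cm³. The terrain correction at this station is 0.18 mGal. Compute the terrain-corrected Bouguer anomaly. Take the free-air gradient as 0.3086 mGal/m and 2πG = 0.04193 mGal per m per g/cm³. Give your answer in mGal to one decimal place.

Drift-corrected reading = 978309.10 − (-0.144) = 978309.244 mGal
Free-air correction = 0.3086 × 3066.2 = 946.23 mGal
Free-air anomaly = 978309.244 − 979000.51 + (946.23) = 254.964 mGal
Bouguer slab correction = 0.04193 × 2.06 × 3066.2 = 264.85 mGal
Simple Bouguer anomaly = 254.964 − (264.85) = -9.886 mGal
Complete Bouguer anomaly = -9.886 + 0.18 = -9.706 mGal

-9.7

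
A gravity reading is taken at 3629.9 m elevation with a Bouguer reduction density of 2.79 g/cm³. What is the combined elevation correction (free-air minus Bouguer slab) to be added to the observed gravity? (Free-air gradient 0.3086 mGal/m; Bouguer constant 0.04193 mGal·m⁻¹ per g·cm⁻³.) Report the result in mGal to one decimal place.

695.5

Combined gradient = 0.3086 − 0.04193 × 2.79 = 0.1916153 mGal/m
Combined elevation correction = 0.1916153 × 3629.9 = 695.5 mGal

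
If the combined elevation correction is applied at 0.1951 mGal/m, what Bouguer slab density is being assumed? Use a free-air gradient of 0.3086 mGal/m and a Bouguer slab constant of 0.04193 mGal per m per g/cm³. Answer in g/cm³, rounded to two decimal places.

2.71

0.1951 = 0.3086 − 0.04193 × ρ
ρ = (0.3086 − 0.1951) / 0.04193 = 2.71 g/cm³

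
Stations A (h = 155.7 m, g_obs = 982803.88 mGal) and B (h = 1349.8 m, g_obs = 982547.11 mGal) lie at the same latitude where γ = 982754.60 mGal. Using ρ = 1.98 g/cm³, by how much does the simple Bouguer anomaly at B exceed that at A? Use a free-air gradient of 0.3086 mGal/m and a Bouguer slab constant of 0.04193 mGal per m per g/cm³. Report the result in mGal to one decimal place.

Δg_SB(A) = 982803.88 − 982754.60 + 0.3086×155.7 − 0.04193×1.98×155.7 = 84.40 mGal
Δg_SB(B) = 982547.11 − 982754.60 + 0.3086×1349.8 − 0.04193×1.98×1349.8 = 97.00 mGal
Difference = 97.00 − (84.40) = 12.60 mGal

12.6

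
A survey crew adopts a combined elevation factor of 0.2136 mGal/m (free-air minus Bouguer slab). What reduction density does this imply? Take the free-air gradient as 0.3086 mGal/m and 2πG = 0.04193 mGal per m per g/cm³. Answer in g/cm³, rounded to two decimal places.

2.27

0.2136 = 0.3086 − 0.04193 × ρ
ρ = (0.3086 − 0.2136) / 0.04193 = 2.27 g/cm³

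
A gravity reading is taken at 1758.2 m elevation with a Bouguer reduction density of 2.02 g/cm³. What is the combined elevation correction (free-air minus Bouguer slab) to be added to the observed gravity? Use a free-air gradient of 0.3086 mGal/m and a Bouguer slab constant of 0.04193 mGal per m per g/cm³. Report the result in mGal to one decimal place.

Combined gradient = 0.3086 − 0.04193 × 2.02 = 0.2239014 mGal/m
Combined elevation correction = 0.2239014 × 1758.2 = 393.7 mGal

393.7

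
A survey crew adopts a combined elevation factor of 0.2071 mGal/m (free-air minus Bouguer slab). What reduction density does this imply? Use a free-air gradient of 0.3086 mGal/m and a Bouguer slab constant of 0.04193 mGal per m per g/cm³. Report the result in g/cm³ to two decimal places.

0.2071 = 0.3086 − 0.04193 × ρ
ρ = (0.3086 − 0.2071) / 0.04193 = 2.42 g/cm³

2.42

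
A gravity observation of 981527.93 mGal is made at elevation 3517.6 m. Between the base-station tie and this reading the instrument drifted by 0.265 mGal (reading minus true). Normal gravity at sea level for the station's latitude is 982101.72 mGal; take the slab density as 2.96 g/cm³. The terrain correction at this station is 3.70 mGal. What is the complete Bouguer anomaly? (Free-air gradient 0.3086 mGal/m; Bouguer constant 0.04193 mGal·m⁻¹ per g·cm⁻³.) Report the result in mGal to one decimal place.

Drift-corrected reading = 981527.93 − (0.265) = 981527.665 mGal
Free-air correction = 0.3086 × 3517.6 = 1085.53 mGal
Free-air anomaly = 981527.665 − 982101.72 + (1085.53) = 511.475 mGal
Bouguer slab correction = 0.04193 × 2.96 × 3517.6 = 436.58 mGal
Simple Bouguer anomaly = 511.475 − (436.58) = 74.895 mGal
Complete Bouguer anomaly = 74.895 + 3.70 = 78.595 mGal

78.6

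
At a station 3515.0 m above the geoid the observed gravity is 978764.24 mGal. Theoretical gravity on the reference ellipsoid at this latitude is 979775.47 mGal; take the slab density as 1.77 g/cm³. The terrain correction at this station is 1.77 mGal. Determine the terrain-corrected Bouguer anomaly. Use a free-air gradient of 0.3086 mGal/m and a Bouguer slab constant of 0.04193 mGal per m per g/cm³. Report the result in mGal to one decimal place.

-185.6

Free-air correction = 0.3086 × 3515.0 = 1084.73 mGal
Free-air anomaly = 978764.24 − 979775.47 + (1084.73) = 73.50 mGal
Bouguer slab correction = 0.04193 × 1.77 × 3515.0 = 260.87 mGal
Simple Bouguer anomaly = 73.50 − (260.87) = -187.37 mGal
Complete Bouguer anomaly = -187.37 + 1.77 = -185.60 mGal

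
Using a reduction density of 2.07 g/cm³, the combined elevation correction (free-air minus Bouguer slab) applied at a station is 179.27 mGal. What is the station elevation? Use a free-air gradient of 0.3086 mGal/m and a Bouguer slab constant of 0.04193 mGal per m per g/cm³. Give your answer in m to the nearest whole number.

808

Combined gradient = 0.3086 − 0.04193 × 2.07 = 0.2218049 mGal/m
h = 179.27 / 0.2218049 = 808.23 m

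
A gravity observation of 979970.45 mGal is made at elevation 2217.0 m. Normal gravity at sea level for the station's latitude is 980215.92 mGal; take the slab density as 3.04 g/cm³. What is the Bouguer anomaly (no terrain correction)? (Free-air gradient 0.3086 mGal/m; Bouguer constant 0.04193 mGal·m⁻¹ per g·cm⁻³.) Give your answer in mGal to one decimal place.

156.1

Free-air correction = 0.3086 × 2217.0 = 684.17 mGal
Free-air anomaly = 979970.45 − 980215.92 + (684.17) = 438.70 mGal
Bouguer slab correction = 0.04193 × 3.04 × 2217.0 = 282.59 mGal
Simple Bouguer anomaly = 438.70 − (282.59) = 156.11 mGal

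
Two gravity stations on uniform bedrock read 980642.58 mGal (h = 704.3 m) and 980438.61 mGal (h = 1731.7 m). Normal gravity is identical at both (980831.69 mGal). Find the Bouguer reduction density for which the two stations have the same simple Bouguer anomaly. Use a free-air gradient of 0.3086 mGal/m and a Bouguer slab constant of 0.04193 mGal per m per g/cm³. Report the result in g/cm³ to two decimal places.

2.63

Δg_obs = 980438.61 − 980642.58 = -203.97 mGal over Δh = 1731.7 − 704.3 = 1027.4 m
Equal Bouguer anomalies ⇒ Δg_obs + (0.3086 − 0.04193ρ)·Δh = 0
0.3086 − 0.04193ρ = −Δg_obs/Δh = 0.19853
ρ = (0.3086 − 0.19853) / 0.04193 = 2.63 g/cm³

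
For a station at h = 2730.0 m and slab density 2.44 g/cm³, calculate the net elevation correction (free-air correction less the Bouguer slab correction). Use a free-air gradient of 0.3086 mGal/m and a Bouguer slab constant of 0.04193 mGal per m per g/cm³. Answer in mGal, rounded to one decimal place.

563.2

Combined gradient = 0.3086 − 0.04193 × 2.44 = 0.2062908 mGal/m
Combined elevation correction = 0.2062908 × 2730.0 = 563.2 mGal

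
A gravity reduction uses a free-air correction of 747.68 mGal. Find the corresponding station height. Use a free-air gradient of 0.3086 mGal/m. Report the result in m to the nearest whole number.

2423

h = 747.68 / 0.3086 = 2422.81 m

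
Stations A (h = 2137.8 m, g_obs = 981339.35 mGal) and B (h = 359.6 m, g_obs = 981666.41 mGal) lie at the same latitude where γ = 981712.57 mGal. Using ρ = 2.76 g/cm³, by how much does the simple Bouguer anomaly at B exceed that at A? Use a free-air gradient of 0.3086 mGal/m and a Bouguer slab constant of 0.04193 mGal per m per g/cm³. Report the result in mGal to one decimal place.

Δg_SB(A) = 981339.35 − 981712.57 + 0.3086×2137.8 − 0.04193×2.76×2137.8 = 39.10 mGal
Δg_SB(B) = 981666.41 − 981712.57 + 0.3086×359.6 − 0.04193×2.76×359.6 = 23.20 mGal
Difference = 23.20 − (39.10) = -15.90 mGal

-15.9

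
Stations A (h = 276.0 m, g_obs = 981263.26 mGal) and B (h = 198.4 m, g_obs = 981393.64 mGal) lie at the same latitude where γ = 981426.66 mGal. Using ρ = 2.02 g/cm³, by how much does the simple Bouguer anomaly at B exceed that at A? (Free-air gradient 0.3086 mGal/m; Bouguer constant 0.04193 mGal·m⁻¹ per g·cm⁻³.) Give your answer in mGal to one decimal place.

Δg_SB(A) = 981263.26 − 981426.66 + 0.3086×276.0 − 0.04193×2.02×276.0 = -101.60 mGal
Δg_SB(B) = 981393.64 − 981426.66 + 0.3086×198.4 − 0.04193×2.02×198.4 = 11.40 mGal
Difference = 11.40 − (-101.60) = 113.00 mGal

113.0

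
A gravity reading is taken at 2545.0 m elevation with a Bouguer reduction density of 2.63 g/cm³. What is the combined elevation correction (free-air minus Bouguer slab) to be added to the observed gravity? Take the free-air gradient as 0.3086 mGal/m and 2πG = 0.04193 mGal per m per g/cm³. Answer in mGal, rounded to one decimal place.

Combined gradient = 0.3086 − 0.04193 × 2.63 = 0.1983241 mGal/m
Combined elevation correction = 0.1983241 × 2545.0 = 504.7 mGal

504.7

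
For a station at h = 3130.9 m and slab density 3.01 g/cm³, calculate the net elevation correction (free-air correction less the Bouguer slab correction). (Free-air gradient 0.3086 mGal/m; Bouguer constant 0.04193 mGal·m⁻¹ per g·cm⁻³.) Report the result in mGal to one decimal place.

Combined gradient = 0.3086 − 0.04193 × 3.01 = 0.1823907 mGal/m
Combined elevation correction = 0.1823907 × 3130.9 = 571.0 mGal

571.0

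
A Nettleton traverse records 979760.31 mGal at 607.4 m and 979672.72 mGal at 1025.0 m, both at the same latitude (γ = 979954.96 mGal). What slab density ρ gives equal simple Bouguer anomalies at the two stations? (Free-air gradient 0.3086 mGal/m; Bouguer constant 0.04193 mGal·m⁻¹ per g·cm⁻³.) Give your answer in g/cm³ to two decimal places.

2.36

Δg_obs = 979672.72 − 979760.31 = -87.59 mGal over Δh = 1025.0 − 607.4 = 417.6 m
Equal Bouguer anomalies ⇒ Δg_obs + (0.3086 − 0.04193ρ)·Δh = 0
0.3086 − 0.04193ρ = −Δg_obs/Δh = 0.20975
ρ = (0.3086 − 0.20975) / 0.04193 = 2.36 g/cm³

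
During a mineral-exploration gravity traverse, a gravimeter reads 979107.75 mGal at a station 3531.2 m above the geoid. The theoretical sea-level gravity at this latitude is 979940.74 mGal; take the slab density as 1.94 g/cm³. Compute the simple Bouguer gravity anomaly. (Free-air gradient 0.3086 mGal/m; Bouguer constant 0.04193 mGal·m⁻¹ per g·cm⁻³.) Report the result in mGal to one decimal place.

Free-air correction = 0.3086 × 3531.2 = 1089.73 mGal
Free-air anomaly = 979107.75 − 979940.74 + (1089.73) = 256.74 mGal
Bouguer slab correction = 0.04193 × 1.94 × 3531.2 = 287.24 mGal
Simple Bouguer anomaly = 256.74 − (287.24) = -30.50 mGal

-30.5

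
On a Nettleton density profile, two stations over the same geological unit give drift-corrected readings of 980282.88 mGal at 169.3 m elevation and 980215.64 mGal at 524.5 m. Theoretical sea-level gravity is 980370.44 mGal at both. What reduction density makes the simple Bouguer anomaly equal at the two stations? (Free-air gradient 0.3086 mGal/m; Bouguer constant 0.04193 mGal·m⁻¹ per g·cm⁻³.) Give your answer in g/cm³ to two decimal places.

2.85

Δg_obs = 980215.64 − 980282.88 = -67.24 mGal over Δh = 524.5 − 169.3 = 355.2 m
Equal Bouguer anomalies ⇒ Δg_obs + (0.3086 − 0.04193ρ)·Δh = 0
0.3086 − 0.04193ρ = −Δg_obs/Δh = 0.18930
ρ = (0.3086 − 0.18930) / 0.04193 = 2.85 g/cm³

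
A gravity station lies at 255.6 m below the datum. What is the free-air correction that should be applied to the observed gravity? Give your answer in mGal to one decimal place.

Free-air correction = 0.3086 × -255.6 = -78.9 mGal

-78.9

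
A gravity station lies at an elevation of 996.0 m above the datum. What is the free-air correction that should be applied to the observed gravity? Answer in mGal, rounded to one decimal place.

Free-air correction = 0.3086 × 996.0 = 307.4 mGal

307.4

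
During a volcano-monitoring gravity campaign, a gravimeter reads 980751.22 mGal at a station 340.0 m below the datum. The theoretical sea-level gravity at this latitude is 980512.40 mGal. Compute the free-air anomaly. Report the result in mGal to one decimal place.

Free-air correction = 0.3086 × -340.0 = -104.92 mGal
Free-air anomaly = 980751.22 − 980512.40 + (-104.92) = 133.90 mGal

133.9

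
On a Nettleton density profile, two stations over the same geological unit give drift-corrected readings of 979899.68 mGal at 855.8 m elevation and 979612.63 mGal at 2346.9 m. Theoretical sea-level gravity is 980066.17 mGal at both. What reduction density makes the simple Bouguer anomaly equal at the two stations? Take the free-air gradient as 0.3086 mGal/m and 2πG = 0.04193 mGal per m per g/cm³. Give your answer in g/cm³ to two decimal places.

2.77

Δg_obs = 979612.63 − 979899.68 = -287.05 mGal over Δh = 2346.9 − 855.8 = 1491.1 m
Equal Bouguer anomalies ⇒ Δg_obs + (0.3086 − 0.04193ρ)·Δh = 0
0.3086 − 0.04193ρ = −Δg_obs/Δh = 0.19251
ρ = (0.3086 − 0.19251) / 0.04193 = 2.77 g/cm³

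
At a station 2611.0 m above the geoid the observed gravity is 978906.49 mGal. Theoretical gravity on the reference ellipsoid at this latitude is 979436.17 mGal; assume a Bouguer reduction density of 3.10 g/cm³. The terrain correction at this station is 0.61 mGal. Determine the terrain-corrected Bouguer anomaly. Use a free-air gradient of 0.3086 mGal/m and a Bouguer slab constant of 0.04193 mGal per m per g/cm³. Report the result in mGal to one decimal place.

Free-air correction = 0.3086 × 2611.0 = 805.75 mGal
Free-air anomaly = 978906.49 − 979436.17 + (805.75) = 276.07 mGal
Bouguer slab correction = 0.04193 × 3.10 × 2611.0 = 339.39 mGal
Simple Bouguer anomaly = 276.07 − (339.39) = -63.32 mGal
Complete Bouguer anomaly = -63.32 + 0.61 = -62.71 mGal

-62.7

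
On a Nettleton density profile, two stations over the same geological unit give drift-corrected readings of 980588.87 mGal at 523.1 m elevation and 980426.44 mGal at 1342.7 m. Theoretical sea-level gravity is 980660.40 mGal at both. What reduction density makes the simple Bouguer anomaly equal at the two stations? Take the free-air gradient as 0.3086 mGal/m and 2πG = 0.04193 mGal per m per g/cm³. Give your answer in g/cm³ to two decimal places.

2.63

Δg_obs = 980426.44 − 980588.87 = -162.43 mGal over Δh = 1342.7 − 523.1 = 819.6 m
Equal Bouguer anomalies ⇒ Δg_obs + (0.3086 − 0.04193ρ)·Δh = 0
0.3086 − 0.04193ρ = −Δg_obs/Δh = 0.19818
ρ = (0.3086 − 0.19818) / 0.04193 = 2.63 g/cm³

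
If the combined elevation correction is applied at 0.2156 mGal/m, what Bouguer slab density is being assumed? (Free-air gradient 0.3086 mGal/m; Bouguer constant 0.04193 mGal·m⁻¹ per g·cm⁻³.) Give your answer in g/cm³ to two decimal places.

0.2156 = 0.3086 − 0.04193 × ρ
ρ = (0.3086 − 0.2156) / 0.04193 = 2.22 g/cm³

2.22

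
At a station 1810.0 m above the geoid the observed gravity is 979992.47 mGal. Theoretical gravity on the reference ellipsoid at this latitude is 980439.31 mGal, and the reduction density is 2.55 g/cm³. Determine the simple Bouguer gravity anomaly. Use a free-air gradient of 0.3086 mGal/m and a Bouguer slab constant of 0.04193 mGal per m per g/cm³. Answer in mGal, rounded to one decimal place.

-81.8

Free-air correction = 0.3086 × 1810.0 = 558.57 mGal
Free-air anomaly = 979992.47 − 980439.31 + (558.57) = 111.73 mGal
Bouguer slab correction = 0.04193 × 2.55 × 1810.0 = 193.53 mGal
Simple Bouguer anomaly = 111.73 − (193.53) = -81.80 mGal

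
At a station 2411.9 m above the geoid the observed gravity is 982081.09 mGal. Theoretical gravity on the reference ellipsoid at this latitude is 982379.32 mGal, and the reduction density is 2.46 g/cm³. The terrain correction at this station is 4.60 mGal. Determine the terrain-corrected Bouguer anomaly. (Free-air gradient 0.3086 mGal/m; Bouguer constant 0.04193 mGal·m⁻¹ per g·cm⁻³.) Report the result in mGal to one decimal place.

201.9

Free-air correction = 0.3086 × 2411.9 = 744.31 mGal
Free-air anomaly = 982081.09 − 982379.32 + (744.31) = 446.08 mGal
Bouguer slab correction = 0.04193 × 2.46 × 2411.9 = 248.78 mGal
Simple Bouguer anomaly = 446.08 − (248.78) = 197.30 mGal
Complete Bouguer anomaly = 197.30 + 4.60 = 201.90 mGal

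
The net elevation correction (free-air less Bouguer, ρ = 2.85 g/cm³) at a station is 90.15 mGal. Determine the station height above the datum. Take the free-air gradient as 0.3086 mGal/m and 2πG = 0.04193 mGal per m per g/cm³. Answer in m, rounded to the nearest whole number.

Combined gradient = 0.3086 − 0.04193 × 2.85 = 0.1890995 mGal/m
h = 90.15 / 0.1890995 = 476.73 m

477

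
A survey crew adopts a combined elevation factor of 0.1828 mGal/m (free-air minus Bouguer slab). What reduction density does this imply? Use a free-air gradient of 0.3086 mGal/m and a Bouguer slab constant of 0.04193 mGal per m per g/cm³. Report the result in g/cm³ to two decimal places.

3.00

0.1828 = 0.3086 − 0.04193 × ρ
ρ = (0.3086 − 0.1828) / 0.04193 = 3.00 g/cm³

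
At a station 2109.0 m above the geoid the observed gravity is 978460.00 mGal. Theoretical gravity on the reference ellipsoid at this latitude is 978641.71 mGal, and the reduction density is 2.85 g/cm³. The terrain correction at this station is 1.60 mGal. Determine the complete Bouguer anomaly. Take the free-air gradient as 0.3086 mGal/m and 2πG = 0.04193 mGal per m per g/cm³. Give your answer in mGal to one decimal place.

Free-air correction = 0.3086 × 2109.0 = 650.84 mGal
Free-air anomaly = 978460.00 − 978641.71 + (650.84) = 469.13 mGal
Bouguer slab correction = 0.04193 × 2.85 × 2109.0 = 252.03 mGal
Simple Bouguer anomaly = 469.13 − (252.03) = 217.10 mGal
Complete Bouguer anomaly = 217.10 + 1.60 = 218.70 mGal

218.7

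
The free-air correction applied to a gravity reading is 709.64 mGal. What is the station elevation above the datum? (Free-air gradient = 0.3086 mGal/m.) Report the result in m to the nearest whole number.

2300

h = 709.64 / 0.3086 = 2299.55 m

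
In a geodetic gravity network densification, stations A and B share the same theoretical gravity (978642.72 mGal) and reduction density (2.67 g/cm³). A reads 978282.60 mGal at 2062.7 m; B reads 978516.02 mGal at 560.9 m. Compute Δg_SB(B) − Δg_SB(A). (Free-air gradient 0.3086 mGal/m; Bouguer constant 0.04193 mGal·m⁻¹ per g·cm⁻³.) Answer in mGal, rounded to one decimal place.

Δg_SB(A) = 978282.60 − 978642.72 + 0.3086×2062.7 − 0.04193×2.67×2062.7 = 45.50 mGal
Δg_SB(B) = 978516.02 − 978642.72 + 0.3086×560.9 − 0.04193×2.67×560.9 = -16.40 mGal
Difference = -16.40 − (45.50) = -61.90 mGal

-61.9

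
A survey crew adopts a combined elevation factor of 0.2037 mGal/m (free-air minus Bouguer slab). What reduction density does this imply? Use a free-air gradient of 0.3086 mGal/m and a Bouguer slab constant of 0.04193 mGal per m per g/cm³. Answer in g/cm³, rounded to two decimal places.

0.2037 = 0.3086 − 0.04193 × ρ
ρ = (0.3086 − 0.2037) / 0.04193 = 2.50 g/cm³

2.50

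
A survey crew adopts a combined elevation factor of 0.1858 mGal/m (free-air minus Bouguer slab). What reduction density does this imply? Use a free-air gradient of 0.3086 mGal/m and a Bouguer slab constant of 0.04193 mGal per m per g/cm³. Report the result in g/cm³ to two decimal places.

0.1858 = 0.3086 − 0.04193 × ρ
ρ = (0.3086 − 0.1858) / 0.04193 = 2.93 g/cm³

2.93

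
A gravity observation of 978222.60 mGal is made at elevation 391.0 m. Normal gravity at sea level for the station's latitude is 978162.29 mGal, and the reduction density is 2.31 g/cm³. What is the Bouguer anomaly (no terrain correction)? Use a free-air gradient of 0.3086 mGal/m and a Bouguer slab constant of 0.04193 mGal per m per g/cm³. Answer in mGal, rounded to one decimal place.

Free-air correction = 0.3086 × 391.0 = 120.66 mGal
Free-air anomaly = 978222.60 − 978162.29 + (120.66) = 180.97 mGal
Bouguer slab correction = 0.04193 × 2.31 × 391.0 = 37.87 mGal
Simple Bouguer anomaly = 180.97 − (37.87) = 143.10 mGal

143.1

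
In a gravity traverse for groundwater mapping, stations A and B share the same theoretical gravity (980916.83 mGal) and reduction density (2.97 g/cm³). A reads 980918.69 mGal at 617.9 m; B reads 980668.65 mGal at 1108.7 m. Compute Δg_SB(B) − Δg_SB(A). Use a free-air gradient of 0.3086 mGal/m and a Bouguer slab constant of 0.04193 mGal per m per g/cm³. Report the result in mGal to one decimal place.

Δg_SB(A) = 980918.69 − 980916.83 + 0.3086×617.9 − 0.04193×2.97×617.9 = 115.60 mGal
Δg_SB(B) = 980668.65 − 980916.83 + 0.3086×1108.7 − 0.04193×2.97×1108.7 = -44.10 mGal
Difference = -44.10 − (115.60) = -159.70 mGal

-159.7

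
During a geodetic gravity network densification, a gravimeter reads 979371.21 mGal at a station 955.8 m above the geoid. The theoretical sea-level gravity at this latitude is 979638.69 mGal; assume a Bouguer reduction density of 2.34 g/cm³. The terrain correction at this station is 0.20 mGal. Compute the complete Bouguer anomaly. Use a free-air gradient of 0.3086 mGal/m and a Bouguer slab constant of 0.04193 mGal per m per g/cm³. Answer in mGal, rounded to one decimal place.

-66.1

Free-air correction = 0.3086 × 955.8 = 294.96 mGal
Free-air anomaly = 979371.21 − 979638.69 + (294.96) = 27.48 mGal
Bouguer slab correction = 0.04193 × 2.34 × 955.8 = 93.78 mGal
Simple Bouguer anomaly = 27.48 − (93.78) = -66.30 mGal
Complete Bouguer anomaly = -66.30 + 0.20 = -66.10 mGal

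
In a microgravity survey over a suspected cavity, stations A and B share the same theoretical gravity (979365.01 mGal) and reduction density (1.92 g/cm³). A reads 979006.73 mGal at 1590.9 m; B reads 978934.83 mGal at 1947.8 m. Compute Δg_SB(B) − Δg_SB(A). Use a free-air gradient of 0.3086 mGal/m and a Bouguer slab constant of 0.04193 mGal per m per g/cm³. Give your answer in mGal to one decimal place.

9.5

Δg_SB(A) = 979006.73 − 979365.01 + 0.3086×1590.9 − 0.04193×1.92×1590.9 = 4.60 mGal
Δg_SB(B) = 978934.83 − 979365.01 + 0.3086×1947.8 − 0.04193×1.92×1947.8 = 14.10 mGal
Difference = 14.10 − (4.60) = 9.50 mGal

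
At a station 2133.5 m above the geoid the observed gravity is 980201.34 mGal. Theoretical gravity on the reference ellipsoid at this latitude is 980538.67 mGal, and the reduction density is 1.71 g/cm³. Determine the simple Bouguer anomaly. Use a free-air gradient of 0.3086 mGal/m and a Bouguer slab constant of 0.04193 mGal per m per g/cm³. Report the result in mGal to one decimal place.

Free-air correction = 0.3086 × 2133.5 = 658.40 mGal
Free-air anomaly = 980201.34 − 980538.67 + (658.40) = 321.07 mGal
Bouguer slab correction = 0.04193 × 1.71 × 2133.5 = 152.97 mGal
Simple Bouguer anomaly = 321.07 − (152.97) = 168.10 mGal

168.1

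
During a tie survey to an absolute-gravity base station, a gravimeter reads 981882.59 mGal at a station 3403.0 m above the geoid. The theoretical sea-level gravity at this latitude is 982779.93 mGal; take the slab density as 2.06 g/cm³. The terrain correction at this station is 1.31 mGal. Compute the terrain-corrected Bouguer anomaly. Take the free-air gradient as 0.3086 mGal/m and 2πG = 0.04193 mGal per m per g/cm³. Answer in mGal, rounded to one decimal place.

Free-air correction = 0.3086 × 3403.0 = 1050.17 mGal
Free-air anomaly = 981882.59 − 982779.93 + (1050.17) = 152.83 mGal
Bouguer slab correction = 0.04193 × 2.06 × 3403.0 = 293.94 mGal
Simple Bouguer anomaly = 152.83 − (293.94) = -141.11 mGal
Complete Bouguer anomaly = -141.11 + 1.31 = -139.80 mGal

-139.8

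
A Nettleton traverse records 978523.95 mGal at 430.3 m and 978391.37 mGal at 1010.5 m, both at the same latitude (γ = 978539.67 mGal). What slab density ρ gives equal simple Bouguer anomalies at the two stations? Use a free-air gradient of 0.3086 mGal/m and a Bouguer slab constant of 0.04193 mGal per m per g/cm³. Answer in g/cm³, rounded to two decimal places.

Δg_obs = 978391.37 − 978523.95 = -132.58 mGal over Δh = 1010.5 − 430.3 = 580.2 m
Equal Bouguer anomalies ⇒ Δg_obs + (0.3086 − 0.04193ρ)·Δh = 0
0.3086 − 0.04193ρ = −Δg_obs/Δh = 0.22851
ρ = (0.3086 − 0.22851) / 0.04193 = 1.91 g/cm³

1.91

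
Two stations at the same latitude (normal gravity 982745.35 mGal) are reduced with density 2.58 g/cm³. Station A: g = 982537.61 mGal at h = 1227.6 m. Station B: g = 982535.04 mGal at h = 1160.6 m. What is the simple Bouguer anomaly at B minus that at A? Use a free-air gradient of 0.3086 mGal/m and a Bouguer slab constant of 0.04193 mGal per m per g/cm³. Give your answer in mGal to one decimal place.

Δg_SB(A) = 982537.61 − 982745.35 + 0.3086×1227.6 − 0.04193×2.58×1227.6 = 38.30 mGal
Δg_SB(B) = 982535.04 − 982745.35 + 0.3086×1160.6 − 0.04193×2.58×1160.6 = 22.30 mGal
Difference = 22.30 − (38.30) = -16.00 mGal

-16.0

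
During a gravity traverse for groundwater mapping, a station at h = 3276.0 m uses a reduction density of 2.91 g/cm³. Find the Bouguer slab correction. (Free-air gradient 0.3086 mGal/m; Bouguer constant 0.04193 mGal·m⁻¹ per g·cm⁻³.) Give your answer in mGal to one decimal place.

Bouguer slab correction = 0.04193 × 2.91 × 3276.0 = 399.7 mGal

399.7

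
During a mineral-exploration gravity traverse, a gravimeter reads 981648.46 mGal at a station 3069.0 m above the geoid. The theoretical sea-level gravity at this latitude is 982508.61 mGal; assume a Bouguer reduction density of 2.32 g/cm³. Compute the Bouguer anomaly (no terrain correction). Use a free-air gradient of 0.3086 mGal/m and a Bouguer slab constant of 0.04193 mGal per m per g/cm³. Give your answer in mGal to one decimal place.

-211.6

Free-air correction = 0.3086 × 3069.0 = 947.09 mGal
Free-air anomaly = 981648.46 − 982508.61 + (947.09) = 86.94 mGal
Bouguer slab correction = 0.04193 × 2.32 × 3069.0 = 298.54 mGal
Simple Bouguer anomaly = 86.94 − (298.54) = -211.60 mGal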